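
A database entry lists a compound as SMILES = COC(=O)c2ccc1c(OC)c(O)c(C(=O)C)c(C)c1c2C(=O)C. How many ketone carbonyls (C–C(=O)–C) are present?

2

The ketone motif appears at heavy-atom positions 15, 22 in the SMILES.
Other groups present: 1 ester, 1 ether, 1 hydroxyl.
Ketone count: 2.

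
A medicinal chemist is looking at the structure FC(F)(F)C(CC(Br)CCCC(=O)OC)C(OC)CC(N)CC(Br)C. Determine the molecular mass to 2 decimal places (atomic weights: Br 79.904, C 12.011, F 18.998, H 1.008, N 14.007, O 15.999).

First, the molecular formula is C16H28Br2F3NO3 (counting implicit H from valence).
  Br: 2 × 79.904 = 159.808
  C: 16 × 12.011 = 192.176
  F: 3 × 18.998 = 56.994
  H: 28 × 1.008 = 28.224
  N: 1 × 14.007 = 14.007
  O: 3 × 15.999 = 47.997
Sum: 2×79.904 + 16×12.011 + 3×18.998 + 28×1.008 + 1×14.007 + 3×15.999 = 499.206 → 499.21 g/mol.

499.21 g/mol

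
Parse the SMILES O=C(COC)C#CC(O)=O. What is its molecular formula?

Walk through each heavy atom and fill implicit hydrogens from standard valence (C 4, N 3, O 2, S 2, halogen 1):
  atom 1: O, bond orders sum to 2 (valence 2) → 0 H
  atom 2: C, bond orders sum to 4 (valence 4) → 0 H
  atom 3: C, bond orders sum to 2 (valence 4) → 2 H
  atom 4: O, bond orders sum to 2 (valence 2) → 0 H
  atom 5: C, bond orders sum to 1 (valence 4) → 3 H
  atom 6: C, bond orders sum to 4 (valence 4) → 0 H
  atom 7: C, bond orders sum to 4 (valence 4) → 0 H
  atom 8: C, bond orders sum to 4 (valence 4) → 0 H
  atom 9: O, bond orders sum to 1 (valence 2) → 1 H
  atom 10: O, bond orders sum to 2 (valence 2) → 0 H
Totals → C:6, H:6, O:4.
In Hill order: C6H6O4.

C6H6O4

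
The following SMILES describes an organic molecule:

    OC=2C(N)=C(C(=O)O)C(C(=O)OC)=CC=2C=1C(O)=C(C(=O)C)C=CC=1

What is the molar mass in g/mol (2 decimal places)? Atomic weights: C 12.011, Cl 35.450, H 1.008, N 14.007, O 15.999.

345.31 g/mol

First, the molecular formula is C17H15NO7 (counting implicit H from valence).
  C: 17 × 12.011 = 204.187
  H: 15 × 1.008 = 15.120
  N: 1 × 14.007 = 14.007
  O: 7 × 15.999 = 111.993
Sum: 17×12.011 + 15×1.008 + 1×14.007 + 7×15.999 = 345.307 → 345.31 g/mol.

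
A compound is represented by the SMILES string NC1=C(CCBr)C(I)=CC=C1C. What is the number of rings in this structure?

1

In SMILES, each pair of matching ring-closure digits denotes one ring-closing bond; the number of such bonds equals the number of independent rings.
Ring-closure bonds here: 1.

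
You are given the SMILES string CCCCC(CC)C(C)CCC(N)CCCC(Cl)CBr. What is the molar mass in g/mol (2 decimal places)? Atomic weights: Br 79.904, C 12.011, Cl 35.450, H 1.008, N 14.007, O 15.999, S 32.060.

368.83 g/mol

First, the molecular formula is C17H35BrClN (counting implicit H from valence).
  Br: 1 × 79.904 = 79.904
  C: 17 × 12.011 = 204.187
  Cl: 1 × 35.450 = 35.450
  H: 35 × 1.008 = 35.280
  N: 1 × 14.007 = 14.007
Sum: 1×79.904 + 17×12.011 + 1×35.450 + 35×1.008 + 1×14.007 = 368.828 → 368.83 g/mol.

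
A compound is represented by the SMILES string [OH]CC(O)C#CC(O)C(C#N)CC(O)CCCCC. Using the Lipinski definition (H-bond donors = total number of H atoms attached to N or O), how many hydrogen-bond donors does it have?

Donors: find every N or O and count the H atoms it carries.
  atom 1 (O): bond orders sum to 1 → 1 H
  atom 4 (O): bond orders sum to 1 → 1 H
  atom 8 (O): bond orders sum to 1 → 1 H
  atom 11 (N): bond orders sum to 3 → 0 H
  atom 14 (O): bond orders sum to 1 → 1 H
Lipinski HBD = 4.

4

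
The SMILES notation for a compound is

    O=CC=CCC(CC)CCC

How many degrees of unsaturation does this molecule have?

Molecular formula: C10H18O.
DoU = (2C + 2 + N − H − X) / 2, where X is the halogen count and O/S are ignored.
    = (2·10 + 2 + 0 − 18 − 0) / 2 = 4 / 2 = 2.

2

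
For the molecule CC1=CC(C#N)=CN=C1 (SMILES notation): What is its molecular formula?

Walk through each heavy atom and fill implicit hydrogens from standard valence (C 4, N 3, O 2, S 2, halogen 1):
  atom 1: C, bond orders sum to 1 (valence 4) → 3 H
  atom 2: C, bond orders sum to 4 (valence 4) → 0 H
  atom 3: C, bond orders sum to 3 (valence 4) → 1 H
  atom 4: C, bond orders sum to 4 (valence 4) → 0 H
  atom 5: C, bond orders sum to 4 (valence 4) → 0 H
  atom 6: N, bond orders sum to 3 (valence 3) → 0 H
  atom 7: C, bond orders sum to 3 (valence 4) → 1 H
  atom 8: N, bond orders sum to 3 (valence 3) → 0 H
  atom 9: C, bond orders sum to 3 (valence 4) → 1 H
Totals → C:7, H:6, N:2.
In Hill order: C7H6N2.

C7H6N2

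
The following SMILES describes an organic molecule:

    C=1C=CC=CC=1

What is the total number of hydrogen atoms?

Walk through each heavy atom and fill implicit hydrogens from standard valence (C 4, N 3, O 2, S 2, halogen 1):
  atom 1: C, bond orders sum to 3 (valence 4) → 1 H
  atom 2: C, bond orders sum to 3 (valence 4) → 1 H
  atom 3: C, bond orders sum to 3 (valence 4) → 1 H
  atom 4: C, bond orders sum to 3 (valence 4) → 1 H
  atom 5: C, bond orders sum to 3 (valence 4) → 1 H
  atom 6: C, bond orders sum to 3 (valence 4) → 1 H
Total hydrogens: 6.

6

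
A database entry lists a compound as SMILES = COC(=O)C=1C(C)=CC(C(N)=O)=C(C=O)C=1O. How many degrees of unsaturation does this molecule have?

7

Degree of unsaturation = (number of rings) + (number of π bonds).
Ring closures in the SMILES: 1.
π bonds: 6 double bonds (each 1 DoU) → 6 DoU from unsaturation.
Total DoU = 1 + 6 = 7.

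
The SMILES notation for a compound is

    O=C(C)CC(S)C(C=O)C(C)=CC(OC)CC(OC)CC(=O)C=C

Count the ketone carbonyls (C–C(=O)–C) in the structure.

2

The ketone motif appears at heavy-atom positions 2, 21 in the SMILES.
Other groups present: 1 aldehyde, 2 alkene, 2 ether, 1 thiol.
Ketone count: 2.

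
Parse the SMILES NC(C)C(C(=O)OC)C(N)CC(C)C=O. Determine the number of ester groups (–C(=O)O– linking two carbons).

The ester motif appears at heavy-atom position 5 in the SMILES.
Other groups present: 1 aldehyde, 2 primary amine.
Ester count: 1.

1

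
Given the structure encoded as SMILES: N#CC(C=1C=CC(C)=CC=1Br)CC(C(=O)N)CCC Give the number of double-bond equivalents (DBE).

7

Molecular formula: C15H19BrN2O.
DoU = (2C + 2 + N − H − X) / 2, where X is the halogen count and O/S are ignored.
    = (2·15 + 2 + 2 − 19 − 1) / 2 = 14 / 2 = 7.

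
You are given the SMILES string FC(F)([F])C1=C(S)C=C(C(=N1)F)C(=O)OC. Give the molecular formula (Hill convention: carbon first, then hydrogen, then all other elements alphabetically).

C8H5F4NO2S

Walk through each heavy atom and fill implicit hydrogens from standard valence (C 4, N 3, O 2, S 2, halogen 1):
  atom 1: F (halogen, monovalent) → 0 H
  atom 2: C, bond orders sum to 4 (valence 4) → 0 H
  atom 3: F (halogen, monovalent) → 0 H
  atom 4: F with explicit H count 0
  atom 5: C, bond orders sum to 4 (valence 4) → 0 H
  atom 6: C, bond orders sum to 4 (valence 4) → 0 H
  atom 7: S, bond orders sum to 1 (valence 2) → 1 H
  atom 8: C, bond orders sum to 3 (valence 4) → 1 H
  atom 9: C, bond orders sum to 4 (valence 4) → 0 H
  atom 10: C, bond orders sum to 4 (valence 4) → 0 H
  atom 11: N, bond orders sum to 3 (valence 3) → 0 H
  atom 12: F (halogen, monovalent) → 0 H
  atom 13: C, bond orders sum to 4 (valence 4) → 0 H
  atom 14: O, bond orders sum to 2 (valence 2) → 0 H
  atom 15: O, bond orders sum to 2 (valence 2) → 0 H
  atom 16: C, bond orders sum to 1 (valence 4) → 3 H
Totals → C:8, H:5, F:4, N:1, O:2, S:1.
In Hill order: C8H5F4NO2S.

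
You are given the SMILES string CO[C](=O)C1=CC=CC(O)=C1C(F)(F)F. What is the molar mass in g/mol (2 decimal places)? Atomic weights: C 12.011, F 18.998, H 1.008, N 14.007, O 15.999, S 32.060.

220.15 g/mol

First, the molecular formula is C9H7F3O3 (counting implicit H from valence).
  C: 9 × 12.011 = 108.099
  F: 3 × 18.998 = 56.994
  H: 7 × 1.008 = 7.056
  O: 3 × 15.999 = 47.997
Sum: 9×12.011 + 3×18.998 + 7×1.008 + 3×15.999 = 220.146 → 220.15 g/mol.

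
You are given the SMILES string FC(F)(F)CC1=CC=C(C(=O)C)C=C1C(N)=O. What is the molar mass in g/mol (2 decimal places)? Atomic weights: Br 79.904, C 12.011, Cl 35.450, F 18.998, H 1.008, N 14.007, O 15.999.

245.20 g/mol

First, the molecular formula is C11H10F3NO2 (counting implicit H from valence).
  C: 11 × 12.011 = 132.121
  F: 3 × 18.998 = 56.994
  H: 10 × 1.008 = 10.080
  N: 1 × 14.007 = 14.007
  O: 2 × 15.999 = 31.998
Sum: 11×12.011 + 3×18.998 + 10×1.008 + 1×14.007 + 2×15.999 = 245.200 → 245.20 g/mol.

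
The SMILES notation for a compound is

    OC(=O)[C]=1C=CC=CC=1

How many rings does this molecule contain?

In SMILES, each pair of matching ring-closure digits denotes one ring-closing bond; the number of such bonds equals the number of independent rings.
Ring-closure bonds here: 1.

1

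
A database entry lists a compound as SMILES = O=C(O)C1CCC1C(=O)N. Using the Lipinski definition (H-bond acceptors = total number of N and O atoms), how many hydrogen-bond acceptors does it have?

4

N atoms: 1; O atoms: 3.
Lipinski HBA = 1 + 3 = 4.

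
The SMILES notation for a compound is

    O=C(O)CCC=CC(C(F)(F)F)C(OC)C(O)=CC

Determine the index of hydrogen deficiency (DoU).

Degree of unsaturation = (number of rings) + (number of π bonds).
Ring closures in the SMILES: 0.
π bonds: 3 double bonds (each 1 DoU) → 3 DoU from unsaturation.
Total DoU = 0 + 3 = 3.

3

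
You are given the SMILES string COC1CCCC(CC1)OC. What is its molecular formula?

C9H18O2

Walk through each heavy atom and fill implicit hydrogens from standard valence (C 4, N 3, O 2, S 2, halogen 1):
  atom 1: C, bond orders sum to 1 (valence 4) → 3 H
  atom 2: O, bond orders sum to 2 (valence 2) → 0 H
  atom 3: C, bond orders sum to 3 (valence 4) → 1 H
  atom 4: C, bond orders sum to 2 (valence 4) → 2 H
  atom 5: C, bond orders sum to 2 (valence 4) → 2 H
  atom 6: C, bond orders sum to 2 (valence 4) → 2 H
  atom 7: C, bond orders sum to 3 (valence 4) → 1 H
  atom 8: C, bond orders sum to 2 (valence 4) → 2 H
  atom 9: C, bond orders sum to 2 (valence 4) → 2 H
  atom 10: O, bond orders sum to 2 (valence 2) → 0 H
  atom 11: C, bond orders sum to 1 (valence 4) → 3 H
Totals → C:9, H:18, O:2.
In Hill order: C9H18O2.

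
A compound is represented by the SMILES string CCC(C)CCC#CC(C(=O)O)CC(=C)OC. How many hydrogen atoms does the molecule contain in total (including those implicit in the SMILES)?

Walk through each heavy atom and fill implicit hydrogens from standard valence (C 4, N 3, O 2, S 2, halogen 1):
  atom 1: C, bond orders sum to 1 (valence 4) → 3 H
  atom 2: C, bond orders sum to 2 (valence 4) → 2 H
  atom 3: C, bond orders sum to 3 (valence 4) → 1 H
  atom 4: C, bond orders sum to 1 (valence 4) → 3 H
  atom 5: C, bond orders sum to 2 (valence 4) → 2 H
  atom 6: C, bond orders sum to 2 (valence 4) → 2 H
  atom 7: C, bond orders sum to 4 (valence 4) → 0 H
  atom 8: C, bond orders sum to 4 (valence 4) → 0 H
  atom 9: C, bond orders sum to 3 (valence 4) → 1 H
  atom 10: C, bond orders sum to 4 (valence 4) → 0 H
  atom 11: O, bond orders sum to 2 (valence 2) → 0 H
  atom 12: O, bond orders sum to 1 (valence 2) → 1 H
  atom 13: C, bond orders sum to 2 (valence 4) → 2 H
  atom 14: C, bond orders sum to 4 (valence 4) → 0 H
  atom 15: C, bond orders sum to 2 (valence 4) → 2 H
  atom 16: O, bond orders sum to 2 (valence 2) → 0 H
  atom 17: C, bond orders sum to 1 (valence 4) → 3 H
Total hydrogens: 22.

22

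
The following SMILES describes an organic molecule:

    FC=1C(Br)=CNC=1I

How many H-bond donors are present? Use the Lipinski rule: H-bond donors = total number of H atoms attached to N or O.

Donors: find every N or O and count the H atoms it carries.
  atom 6 (N): bond orders sum to 2 → 1 H
Lipinski HBD = 1.

1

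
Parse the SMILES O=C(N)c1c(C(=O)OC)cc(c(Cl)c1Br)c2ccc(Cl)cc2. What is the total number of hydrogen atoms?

Walk through each heavy atom and fill implicit hydrogens from standard valence (C 4, N 3, O 2, S 2, halogen 1); for lowercase aromatic atoms, an aromatic c carries 1 H when it has two neighbours and 0 H with three, and aromatic n carries 0 H:
  atom 1: O, bond orders sum to 2 (valence 2) → 0 H
  atom 2: C, bond orders sum to 4 (valence 4) → 0 H
  atom 3: N, bond orders sum to 1 (valence 3) → 2 H
  atom 4: aromatic c, 3 neighbours → 0 H
  atom 5: aromatic c, 3 neighbours → 0 H
  atom 6: C, bond orders sum to 4 (valence 4) → 0 H
  atom 7: O, bond orders sum to 2 (valence 2) → 0 H
  atom 8: O, bond orders sum to 2 (valence 2) → 0 H
  atom 9: C, bond orders sum to 1 (valence 4) → 3 H
  atom 10: aromatic c, 2 neighbours → 1 H
  atom 11: aromatic c, 3 neighbours → 0 H
  atom 12: aromatic c, 3 neighbours → 0 H
  atom 13: Cl (halogen, monovalent) → 0 H
  atom 14: aromatic c, 3 neighbours → 0 H
  atom 15: Br (halogen, monovalent) → 0 H
  atom 16: aromatic c, 3 neighbours → 0 H
  atom 17: aromatic c, 2 neighbours → 1 H
  atom 18: aromatic c, 2 neighbours → 1 H
  atom 19: aromatic c, 3 neighbours → 0 H
  atom 20: Cl (halogen, monovalent) → 0 H
  atom 21: aromatic c, 2 neighbours → 1 H
  atom 22: aromatic c, 2 neighbours → 1 H
Total hydrogens: 10.

10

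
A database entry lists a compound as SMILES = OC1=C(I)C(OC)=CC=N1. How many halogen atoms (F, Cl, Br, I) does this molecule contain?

1

Halogen atoms appear at heavy-atom position 4 (1×I).
Other groups present: 1 ether, 1 hydroxyl.
Halogen count: 1.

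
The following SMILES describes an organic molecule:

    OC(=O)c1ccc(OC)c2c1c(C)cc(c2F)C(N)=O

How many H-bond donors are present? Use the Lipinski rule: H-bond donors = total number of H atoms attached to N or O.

3

Donors: find every N or O and count the H atoms it carries.
  atom 1 (O): bond orders sum to 1 → 1 H
  atom 3 (O): bond orders sum to 2 → 0 H
  atom 8 (O): bond orders sum to 2 → 0 H
  atom 19 (N): bond orders sum to 1 → 2 H
  atom 20 (O): bond orders sum to 2 → 0 H
Lipinski HBD = 3.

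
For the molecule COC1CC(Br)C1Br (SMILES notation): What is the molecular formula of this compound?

Walk through each heavy atom and fill implicit hydrogens from standard valence (C 4, N 3, O 2, S 2, halogen 1):
  atom 1: C, bond orders sum to 1 (valence 4) → 3 H
  atom 2: O, bond orders sum to 2 (valence 2) → 0 H
  atom 3: C, bond orders sum to 3 (valence 4) → 1 H
  atom 4: C, bond orders sum to 2 (valence 4) → 2 H
  atom 5: C, bond orders sum to 3 (valence 4) → 1 H
  atom 6: Br (halogen, monovalent) → 0 H
  atom 7: C, bond orders sum to 3 (valence 4) → 1 H
  atom 8: Br (halogen, monovalent) → 0 H
Totals → C:5, H:8, Br:2, O:1.

C5H8Br2O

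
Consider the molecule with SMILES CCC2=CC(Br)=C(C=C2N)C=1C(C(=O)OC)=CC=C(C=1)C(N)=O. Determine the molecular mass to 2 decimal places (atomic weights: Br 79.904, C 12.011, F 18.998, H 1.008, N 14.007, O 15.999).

377.24 g/mol

First, the molecular formula is C17H17BrN2O3 (counting implicit H from valence).
  Br: 1 × 79.904 = 79.904
  C: 17 × 12.011 = 204.187
  H: 17 × 1.008 = 17.136
  N: 2 × 14.007 = 28.014
  O: 3 × 15.999 = 47.997
Sum: 1×79.904 + 17×12.011 + 17×1.008 + 2×14.007 + 3×15.999 = 377.238 → 377.24 g/mol.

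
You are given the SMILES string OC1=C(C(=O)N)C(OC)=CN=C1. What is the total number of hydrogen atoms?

Walk through each heavy atom and fill implicit hydrogens from standard valence (C 4, N 3, O 2, S 2, halogen 1):
  atom 1: O, bond orders sum to 1 (valence 2) → 1 H
  atom 2: C, bond orders sum to 4 (valence 4) → 0 H
  atom 3: C, bond orders sum to 4 (valence 4) → 0 H
  atom 4: C, bond orders sum to 4 (valence 4) → 0 H
  atom 5: O, bond orders sum to 2 (valence 2) → 0 H
  atom 6: N, bond orders sum to 1 (valence 3) → 2 H
  atom 7: C, bond orders sum to 4 (valence 4) → 0 H
  atom 8: O, bond orders sum to 2 (valence 2) → 0 H
  atom 9: C, bond orders sum to 1 (valence 4) → 3 H
  atom 10: C, bond orders sum to 3 (valence 4) → 1 H
  atom 11: N, bond orders sum to 3 (valence 3) → 0 H
  atom 12: C, bond orders sum to 3 (valence 4) → 1 H
Total hydrogens: 8.

8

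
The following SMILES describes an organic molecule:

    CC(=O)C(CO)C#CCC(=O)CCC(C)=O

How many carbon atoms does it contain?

12

Count every carbon token in the SMILES (each C, including those in ring-closure positions and inside branches).
Carbon count: 12.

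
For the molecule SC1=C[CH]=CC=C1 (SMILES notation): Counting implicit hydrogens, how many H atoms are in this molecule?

6

Walk through each heavy atom and fill implicit hydrogens from standard valence (C 4, N 3, O 2, S 2, halogen 1):
  atom 1: S, bond orders sum to 1 (valence 2) → 1 H
  atom 2: C, bond orders sum to 4 (valence 4) → 0 H
  atom 3: C, bond orders sum to 3 (valence 4) → 1 H
  atom 4: C with explicit H count 1
  atom 5: C, bond orders sum to 3 (valence 4) → 1 H
  atom 6: C, bond orders sum to 3 (valence 4) → 1 H
  atom 7: C, bond orders sum to 3 (valence 4) → 1 H
Total hydrogens: 6.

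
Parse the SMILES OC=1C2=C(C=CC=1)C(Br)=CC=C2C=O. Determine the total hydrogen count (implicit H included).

7

Walk through each heavy atom and fill implicit hydrogens from standard valence (C 4, N 3, O 2, S 2, halogen 1):
  atom 1: O, bond orders sum to 1 (valence 2) → 1 H
  atom 2: C, bond orders sum to 4 (valence 4) → 0 H
  atom 3: C, bond orders sum to 4 (valence 4) → 0 H
  atom 4: C, bond orders sum to 4 (valence 4) → 0 H
  atom 5: C, bond orders sum to 3 (valence 4) → 1 H
  atom 6: C, bond orders sum to 3 (valence 4) → 1 H
  atom 7: C, bond orders sum to 3 (valence 4) → 1 H
  atom 8: C, bond orders sum to 4 (valence 4) → 0 H
  atom 9: Br (halogen, monovalent) → 0 H
  atom 10: C, bond orders sum to 3 (valence 4) → 1 H
  atom 11: C, bond orders sum to 3 (valence 4) → 1 H
  atom 12: C, bond orders sum to 4 (valence 4) → 0 H
  atom 13: C, bond orders sum to 3 (valence 4) → 1 H
  atom 14: O, bond orders sum to 2 (valence 2) → 0 H
Total hydrogens: 7.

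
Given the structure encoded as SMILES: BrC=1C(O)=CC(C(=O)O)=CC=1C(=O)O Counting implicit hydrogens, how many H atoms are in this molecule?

5

Walk through each heavy atom and fill implicit hydrogens from standard valence (C 4, N 3, O 2, S 2, halogen 1):
  atom 1: Br (halogen, monovalent) → 0 H
  atom 2: C, bond orders sum to 4 (valence 4) → 0 H
  atom 3: C, bond orders sum to 4 (valence 4) → 0 H
  atom 4: O, bond orders sum to 1 (valence 2) → 1 H
  atom 5: C, bond orders sum to 3 (valence 4) → 1 H
  atom 6: C, bond orders sum to 4 (valence 4) → 0 H
  atom 7: C, bond orders sum to 4 (valence 4) → 0 H
  atom 8: O, bond orders sum to 2 (valence 2) → 0 H
  atom 9: O, bond orders sum to 1 (valence 2) → 1 H
  atom 10: C, bond orders sum to 3 (valence 4) → 1 H
  atom 11: C, bond orders sum to 4 (valence 4) → 0 H
  atom 12: C, bond orders sum to 4 (valence 4) → 0 H
  atom 13: O, bond orders sum to 2 (valence 2) → 0 H
  atom 14: O, bond orders sum to 1 (valence 2) → 1 H
Total hydrogens: 5.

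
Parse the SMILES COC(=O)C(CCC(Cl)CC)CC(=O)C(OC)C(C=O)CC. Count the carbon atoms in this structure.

16

Count every carbon token in the SMILES (each C, including those in ring-closure positions and inside branches).
Carbon count: 16.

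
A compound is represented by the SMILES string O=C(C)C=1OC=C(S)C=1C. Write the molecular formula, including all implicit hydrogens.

Walk through each heavy atom and fill implicit hydrogens from standard valence (C 4, N 3, O 2, S 2, halogen 1):
  atom 1: O, bond orders sum to 2 (valence 2) → 0 H
  atom 2: C, bond orders sum to 4 (valence 4) → 0 H
  atom 3: C, bond orders sum to 1 (valence 4) → 3 H
  atom 4: C, bond orders sum to 4 (valence 4) → 0 H
  atom 5: O, bond orders sum to 2 (valence 2) → 0 H
  atom 6: C, bond orders sum to 3 (valence 4) → 1 H
  atom 7: C, bond orders sum to 4 (valence 4) → 0 H
  atom 8: S, bond orders sum to 1 (valence 2) → 1 H
  atom 9: C, bond orders sum to 4 (valence 4) → 0 H
  atom 10: C, bond orders sum to 1 (valence 4) → 3 H
Totals → C:7, H:8, O:2, S:1.

C7H8O2S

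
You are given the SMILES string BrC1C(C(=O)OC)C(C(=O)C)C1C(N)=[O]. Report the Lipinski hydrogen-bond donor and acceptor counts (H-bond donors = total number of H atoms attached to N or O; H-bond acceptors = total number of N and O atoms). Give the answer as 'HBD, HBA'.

Donors: find every N or O and count the H atoms it carries.
  atom 5 (O): bond orders sum to 2 → 0 H
  atom 6 (O): bond orders sum to 2 → 0 H
  atom 10 (O): bond orders sum to 2 → 0 H
  atom 14 (N): bond orders sum to 1 → 2 H
  atom 15 (O): bond orders sum to 2 → 0 H
Lipinski HBD = 2.
Acceptors: N atoms = 1, O atoms = 4 → HBA = 5.

2, 5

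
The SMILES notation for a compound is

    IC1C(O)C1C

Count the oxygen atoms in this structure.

Scan the SMILES for O atoms (remember two-letter symbols like Cl and Br are single atoms).
Oxygen count: 1.

1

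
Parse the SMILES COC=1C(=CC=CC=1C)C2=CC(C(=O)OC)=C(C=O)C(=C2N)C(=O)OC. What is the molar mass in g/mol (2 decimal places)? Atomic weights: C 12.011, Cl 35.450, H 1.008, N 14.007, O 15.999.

First, the molecular formula is C19H19NO6 (counting implicit H from valence).
  C: 19 × 12.011 = 228.209
  H: 19 × 1.008 = 19.152
  N: 1 × 14.007 = 14.007
  O: 6 × 15.999 = 95.994
Sum: 19×12.011 + 19×1.008 + 1×14.007 + 6×15.999 = 357.362 → 357.36 g/mol.

357.36 g/mol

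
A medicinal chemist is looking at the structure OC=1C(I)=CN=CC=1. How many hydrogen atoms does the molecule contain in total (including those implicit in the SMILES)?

Walk through each heavy atom and fill implicit hydrogens from standard valence (C 4, N 3, O 2, S 2, halogen 1):
  atom 1: O, bond orders sum to 1 (valence 2) → 1 H
  atom 2: C, bond orders sum to 4 (valence 4) → 0 H
  atom 3: C, bond orders sum to 4 (valence 4) → 0 H
  atom 4: I (halogen, monovalent) → 0 H
  atom 5: C, bond orders sum to 3 (valence 4) → 1 H
  atom 6: N, bond orders sum to 3 (valence 3) → 0 H
  atom 7: C, bond orders sum to 3 (valence 4) → 1 H
  atom 8: C, bond orders sum to 3 (valence 4) → 1 H
Total hydrogens: 4.

4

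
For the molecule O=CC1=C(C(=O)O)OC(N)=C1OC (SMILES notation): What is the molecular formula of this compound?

C7H7NO5

Walk through each heavy atom and fill implicit hydrogens from standard valence (C 4, N 3, O 2, S 2, halogen 1):
  atom 1: O, bond orders sum to 2 (valence 2) → 0 H
  atom 2: C, bond orders sum to 3 (valence 4) → 1 H
  atom 3: C, bond orders sum to 4 (valence 4) → 0 H
  atom 4: C, bond orders sum to 4 (valence 4) → 0 H
  atom 5: C, bond orders sum to 4 (valence 4) → 0 H
  atom 6: O, bond orders sum to 2 (valence 2) → 0 H
  atom 7: O, bond orders sum to 1 (valence 2) → 1 H
  atom 8: O, bond orders sum to 2 (valence 2) → 0 H
  atom 9: C, bond orders sum to 4 (valence 4) → 0 H
  atom 10: N, bond orders sum to 1 (valence 3) → 2 H
  atom 11: C, bond orders sum to 4 (valence 4) → 0 H
  atom 12: O, bond orders sum to 2 (valence 2) → 0 H
  atom 13: C, bond orders sum to 1 (valence 4) → 3 H
Totals → C:7, H:7, N:1, O:5.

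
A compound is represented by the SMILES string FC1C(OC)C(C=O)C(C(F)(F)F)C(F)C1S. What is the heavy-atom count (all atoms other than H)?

Every atom symbol written in the SMILES (organic subset) is one heavy atom; implicit H are not written.
Heavy atoms by element → C:9, F:5, O:2, S:1.
Total: 17.

17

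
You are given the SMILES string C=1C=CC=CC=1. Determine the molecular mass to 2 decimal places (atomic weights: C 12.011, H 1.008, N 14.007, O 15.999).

First, the molecular formula is C6H6 (counting implicit H from valence).
  C: 6 × 12.011 = 72.066
  H: 6 × 1.008 = 6.048
Sum: 6×12.011 + 6×1.008 = 78.114 → 78.11 g/mol.

78.11 g/mol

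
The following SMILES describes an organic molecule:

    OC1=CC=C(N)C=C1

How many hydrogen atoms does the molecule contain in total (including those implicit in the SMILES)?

7

Walk through each heavy atom and fill implicit hydrogens from standard valence (C 4, N 3, O 2, S 2, halogen 1):
  atom 1: O, bond orders sum to 1 (valence 2) → 1 H
  atom 2: C, bond orders sum to 4 (valence 4) → 0 H
  atom 3: C, bond orders sum to 3 (valence 4) → 1 H
  atom 4: C, bond orders sum to 3 (valence 4) → 1 H
  atom 5: C, bond orders sum to 4 (valence 4) → 0 H
  atom 6: N, bond orders sum to 1 (valence 3) → 2 H
  atom 7: C, bond orders sum to 3 (valence 4) → 1 H
  atom 8: C, bond orders sum to 3 (valence 4) → 1 H
Total hydrogens: 7.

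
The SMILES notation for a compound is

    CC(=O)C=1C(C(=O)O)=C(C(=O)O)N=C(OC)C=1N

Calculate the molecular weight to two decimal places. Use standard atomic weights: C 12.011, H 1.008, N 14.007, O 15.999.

254.20 g/mol

First, the molecular formula is C10H10N2O6 (counting implicit H from valence).
  C: 10 × 12.011 = 120.110
  H: 10 × 1.008 = 10.080
  N: 2 × 14.007 = 28.014
  O: 6 × 15.999 = 95.994
Sum: 10×12.011 + 10×1.008 + 2×14.007 + 6×15.999 = 254.198 → 254.20 g/mol.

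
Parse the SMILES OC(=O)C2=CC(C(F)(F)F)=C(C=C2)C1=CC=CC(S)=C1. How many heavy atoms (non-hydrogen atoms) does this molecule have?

20

Every atom symbol written in the SMILES (organic subset) is one heavy atom; implicit H are not written.
Heavy atoms by element → C:14, F:3, O:2, S:1.
Total: 20.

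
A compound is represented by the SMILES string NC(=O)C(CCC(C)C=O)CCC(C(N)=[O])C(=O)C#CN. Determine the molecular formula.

Walk through each heavy atom and fill implicit hydrogens from standard valence (C 4, N 3, O 2, S 2, halogen 1):
  atom 1: N, bond orders sum to 1 (valence 3) → 2 H
  atom 2: C, bond orders sum to 4 (valence 4) → 0 H
  atom 3: O, bond orders sum to 2 (valence 2) → 0 H
  atom 4: C, bond orders sum to 3 (valence 4) → 1 H
  atom 5: C, bond orders sum to 2 (valence 4) → 2 H
  atom 6: C, bond orders sum to 2 (valence 4) → 2 H
  atom 7: C, bond orders sum to 3 (valence 4) → 1 H
  atom 8: C, bond orders sum to 1 (valence 4) → 3 H
  atom 9: C, bond orders sum to 3 (valence 4) → 1 H
  atom 10: O, bond orders sum to 2 (valence 2) → 0 H
  atom 11: C, bond orders sum to 2 (valence 4) → 2 H
  atom 12: C, bond orders sum to 2 (valence 4) → 2 H
  atom 13: C, bond orders sum to 3 (valence 4) → 1 H
  atom 14: C, bond orders sum to 4 (valence 4) → 0 H
  atom 15: N, bond orders sum to 1 (valence 3) → 2 H
  atom 16: O with explicit H count 0
  atom 17: C, bond orders sum to 4 (valence 4) → 0 H
  atom 18: O, bond orders sum to 2 (valence 2) → 0 H
  atom 19: C, bond orders sum to 4 (valence 4) → 0 H
  atom 20: C, bond orders sum to 4 (valence 4) → 0 H
  atom 21: N, bond orders sum to 1 (valence 3) → 2 H
Totals → C:14, H:21, N:3, O:4.

C14H21N3O4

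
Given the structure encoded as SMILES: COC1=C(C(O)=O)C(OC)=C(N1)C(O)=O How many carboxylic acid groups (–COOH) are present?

The carboxylic acid motif appears at heavy-atom positions 5, 13 in the SMILES.
Other groups present: 2 ether.
Carboxylic acid count: 2.

2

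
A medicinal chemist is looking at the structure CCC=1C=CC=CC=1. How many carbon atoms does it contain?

Count every carbon token in the SMILES (each C, including those in ring-closure positions and inside branches).
Carbon count: 8.

8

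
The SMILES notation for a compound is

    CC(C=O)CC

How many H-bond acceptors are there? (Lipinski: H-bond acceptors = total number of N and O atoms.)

1

N atoms: 0; O atoms: 1.
Lipinski HBA = 0 + 1 = 1.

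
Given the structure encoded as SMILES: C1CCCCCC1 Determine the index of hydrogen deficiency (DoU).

Molecular formula: C7H14.
DoU = (2C + 2 + N − H − X) / 2, where X is the halogen count and O/S are ignored.
    = (2·7 + 2 + 0 − 14 − 0) / 2 = 2 / 2 = 1.

1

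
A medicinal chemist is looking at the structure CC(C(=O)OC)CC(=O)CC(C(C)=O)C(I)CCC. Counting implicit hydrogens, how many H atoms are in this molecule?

23

Walk through each heavy atom and fill implicit hydrogens from standard valence (C 4, N 3, O 2, S 2, halogen 1):
  atom 1: C, bond orders sum to 1 (valence 4) → 3 H
  atom 2: C, bond orders sum to 3 (valence 4) → 1 H
  atom 3: C, bond orders sum to 4 (valence 4) → 0 H
  atom 4: O, bond orders sum to 2 (valence 2) → 0 H
  atom 5: O, bond orders sum to 2 (valence 2) → 0 H
  atom 6: C, bond orders sum to 1 (valence 4) → 3 H
  atom 7: C, bond orders sum to 2 (valence 4) → 2 H
  atom 8: C, bond orders sum to 4 (valence 4) → 0 H
  atom 9: O, bond orders sum to 2 (valence 2) → 0 H
  atom 10: C, bond orders sum to 2 (valence 4) → 2 H
  atom 11: C, bond orders sum to 3 (valence 4) → 1 H
  atom 12: C, bond orders sum to 4 (valence 4) → 0 H
  atom 13: C, bond orders sum to 1 (valence 4) → 3 H
  atom 14: O, bond orders sum to 2 (valence 2) → 0 H
  atom 15: C, bond orders sum to 3 (valence 4) → 1 H
  atom 16: I (halogen, monovalent) → 0 H
  atom 17: C, bond orders sum to 2 (valence 4) → 2 H
  atom 18: C, bond orders sum to 2 (valence 4) → 2 H
  atom 19: C, bond orders sum to 1 (valence 4) → 3 H
Total hydrogens: 23.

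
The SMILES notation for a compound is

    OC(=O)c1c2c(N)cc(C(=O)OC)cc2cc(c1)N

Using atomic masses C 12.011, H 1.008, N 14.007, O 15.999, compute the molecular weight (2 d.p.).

260.25 g/mol

First, the molecular formula is C13H12N2O4 (counting implicit H from valence).
  C: 13 × 12.011 = 156.143
  H: 12 × 1.008 = 12.096
  N: 2 × 14.007 = 28.014
  O: 4 × 15.999 = 63.996
Sum: 13×12.011 + 12×1.008 + 2×14.007 + 4×15.999 = 260.249 → 260.25 g/mol.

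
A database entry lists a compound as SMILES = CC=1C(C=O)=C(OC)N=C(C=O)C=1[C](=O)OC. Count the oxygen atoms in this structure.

5

Scan the SMILES for O atoms (remember two-letter symbols like Cl and Br are single atoms).
Oxygen count: 5.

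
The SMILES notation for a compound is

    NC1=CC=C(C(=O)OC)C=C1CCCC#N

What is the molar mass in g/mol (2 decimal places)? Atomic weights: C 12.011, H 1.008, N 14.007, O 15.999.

218.26 g/mol

First, the molecular formula is C12H14N2O2 (counting implicit H from valence).
  C: 12 × 12.011 = 144.132
  H: 14 × 1.008 = 14.112
  N: 2 × 14.007 = 28.014
  O: 2 × 15.999 = 31.998
Sum: 12×12.011 + 14×1.008 + 2×14.007 + 2×15.999 = 218.256 → 218.26 g/mol.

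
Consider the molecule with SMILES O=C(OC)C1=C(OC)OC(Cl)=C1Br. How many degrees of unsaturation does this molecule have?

Degree of unsaturation = (number of rings) + (number of π bonds).
Ring closures in the SMILES: 1.
π bonds: 3 double bonds (each 1 DoU) → 3 DoU from unsaturation.
Total DoU = 1 + 3 = 4.

4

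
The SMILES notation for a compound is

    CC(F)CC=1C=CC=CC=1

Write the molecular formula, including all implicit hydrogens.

C9H11F

Walk through each heavy atom and fill implicit hydrogens from standard valence (C 4, N 3, O 2, S 2, halogen 1):
  atom 1: C, bond orders sum to 1 (valence 4) → 3 H
  atom 2: C, bond orders sum to 3 (valence 4) → 1 H
  atom 3: F (halogen, monovalent) → 0 H
  atom 4: C, bond orders sum to 2 (valence 4) → 2 H
  atom 5: C, bond orders sum to 4 (valence 4) → 0 H
  atom 6: C, bond orders sum to 3 (valence 4) → 1 H
  atom 7: C, bond orders sum to 3 (valence 4) → 1 H
  atom 8: C, bond orders sum to 3 (valence 4) → 1 H
  atom 9: C, bond orders sum to 3 (valence 4) → 1 H
  atom 10: C, bond orders sum to 3 (valence 4) → 1 H
Totals → C:9, H:11, F:1.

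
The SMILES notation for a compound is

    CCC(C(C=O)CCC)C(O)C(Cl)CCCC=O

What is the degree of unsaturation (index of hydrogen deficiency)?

2

Degree of unsaturation = (number of rings) + (number of π bonds).
Ring closures in the SMILES: 0.
π bonds: 2 double bonds (each 1 DoU) → 2 DoU from unsaturation.
Total DoU = 0 + 2 = 2.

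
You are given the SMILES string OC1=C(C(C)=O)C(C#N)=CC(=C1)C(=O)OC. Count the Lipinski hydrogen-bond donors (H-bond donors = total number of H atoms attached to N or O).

Donors: find every N or O and count the H atoms it carries.
  atom 1 (O): bond orders sum to 1 → 1 H
  atom 6 (O): bond orders sum to 2 → 0 H
  atom 9 (N): bond orders sum to 3 → 0 H
  atom 14 (O): bond orders sum to 2 → 0 H
  atom 15 (O): bond orders sum to 2 → 0 H
Lipinski HBD = 1.

1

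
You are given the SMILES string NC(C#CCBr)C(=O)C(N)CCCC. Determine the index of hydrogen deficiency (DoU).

3

Degree of unsaturation = (number of rings) + (number of π bonds).
Ring closures in the SMILES: 0.
π bonds: 1 double bond (each 1 DoU), 1 triple bond (each 2 DoU) → 3 DoU from unsaturation.
Total DoU = 0 + 3 = 3.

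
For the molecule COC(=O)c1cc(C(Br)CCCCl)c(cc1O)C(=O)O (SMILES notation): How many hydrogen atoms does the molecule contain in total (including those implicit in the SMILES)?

14

Walk through each heavy atom and fill implicit hydrogens from standard valence (C 4, N 3, O 2, S 2, halogen 1); for lowercase aromatic atoms, an aromatic c carries 1 H when it has two neighbours and 0 H with three, and aromatic n carries 0 H:
  atom 1: C, bond orders sum to 1 (valence 4) → 3 H
  atom 2: O, bond orders sum to 2 (valence 2) → 0 H
  atom 3: C, bond orders sum to 4 (valence 4) → 0 H
  atom 4: O, bond orders sum to 2 (valence 2) → 0 H
  atom 5: aromatic c, 3 neighbours → 0 H
  atom 6: aromatic c, 2 neighbours → 1 H
  atom 7: aromatic c, 3 neighbours → 0 H
  atom 8: C, bond orders sum to 3 (valence 4) → 1 H
  atom 9: Br (halogen, monovalent) → 0 H
  atom 10: C, bond orders sum to 2 (valence 4) → 2 H
  atom 11: C, bond orders sum to 2 (valence 4) → 2 H
  atom 12: C, bond orders sum to 2 (valence 4) → 2 H
  atom 13: Cl (halogen, monovalent) → 0 H
  atom 14: aromatic c, 3 neighbours → 0 H
  atom 15: aromatic c, 2 neighbours → 1 H
  atom 16: aromatic c, 3 neighbours → 0 H
  atom 17: O, bond orders sum to 1 (valence 2) → 1 H
  atom 18: C, bond orders sum to 4 (valence 4) → 0 H
  atom 19: O, bond orders sum to 2 (valence 2) → 0 H
  atom 20: O, bond orders sum to 1 (valence 2) → 1 H
Total hydrogens: 14.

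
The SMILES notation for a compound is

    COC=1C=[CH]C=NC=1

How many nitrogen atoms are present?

1

Scan the SMILES for N atoms (remember two-letter symbols like Cl and Br are single atoms).
Nitrogen count: 1.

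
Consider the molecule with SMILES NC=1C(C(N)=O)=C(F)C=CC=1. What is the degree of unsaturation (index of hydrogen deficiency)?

Molecular formula: C7H7FN2O.
DoU = (2C + 2 + N − H − X) / 2, where X is the halogen count and O/S are ignored.
    = (2·7 + 2 + 2 − 7 − 1) / 2 = 10 / 2 = 5.

5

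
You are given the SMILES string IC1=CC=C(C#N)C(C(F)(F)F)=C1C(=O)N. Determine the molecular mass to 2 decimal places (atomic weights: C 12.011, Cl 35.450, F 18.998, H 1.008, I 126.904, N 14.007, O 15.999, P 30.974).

340.04 g/mol

First, the molecular formula is C9H4F3IN2O (counting implicit H from valence).
  C: 9 × 12.011 = 108.099
  F: 3 × 18.998 = 56.994
  H: 4 × 1.008 = 4.032
  I: 1 × 126.904 = 126.904
  N: 2 × 14.007 = 28.014
  O: 1 × 15.999 = 15.999
Sum: 9×12.011 + 3×18.998 + 4×1.008 + 1×126.904 + 2×14.007 + 1×15.999 = 340.042 → 340.04 g/mol.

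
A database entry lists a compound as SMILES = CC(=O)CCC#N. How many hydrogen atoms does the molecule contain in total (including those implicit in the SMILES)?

7

Walk through each heavy atom and fill implicit hydrogens from standard valence (C 4, N 3, O 2, S 2, halogen 1):
  atom 1: C, bond orders sum to 1 (valence 4) → 3 H
  atom 2: C, bond orders sum to 4 (valence 4) → 0 H
  atom 3: O, bond orders sum to 2 (valence 2) → 0 H
  atom 4: C, bond orders sum to 2 (valence 4) → 2 H
  atom 5: C, bond orders sum to 2 (valence 4) → 2 H
  atom 6: C, bond orders sum to 4 (valence 4) → 0 H
  atom 7: N, bond orders sum to 3 (valence 3) → 0 H
Total hydrogens: 7.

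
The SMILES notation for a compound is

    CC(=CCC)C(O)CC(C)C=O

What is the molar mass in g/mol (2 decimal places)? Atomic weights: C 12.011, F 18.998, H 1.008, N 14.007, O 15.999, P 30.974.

170.25 g/mol

First, the molecular formula is C10H18O2 (counting implicit H from valence).
  C: 10 × 12.011 = 120.110
  H: 18 × 1.008 = 18.144
  O: 2 × 15.999 = 31.998
Sum: 10×12.011 + 18×1.008 + 2×15.999 = 170.252 → 170.25 g/mol.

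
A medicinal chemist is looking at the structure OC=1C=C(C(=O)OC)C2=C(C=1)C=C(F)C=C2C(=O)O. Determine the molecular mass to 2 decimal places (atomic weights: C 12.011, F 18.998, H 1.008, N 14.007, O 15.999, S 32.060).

264.21 g/mol

First, the molecular formula is C13H9FO5 (counting implicit H from valence).
  C: 13 × 12.011 = 156.143
  F: 1 × 18.998 = 18.998
  H: 9 × 1.008 = 9.072
  O: 5 × 15.999 = 79.995
Sum: 13×12.011 + 1×18.998 + 9×1.008 + 5×15.999 = 264.208 → 264.21 g/mol.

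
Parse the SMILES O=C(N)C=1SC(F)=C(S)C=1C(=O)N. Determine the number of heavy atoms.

Every atom symbol written in the SMILES (organic subset) is one heavy atom; implicit H are not written.
Heavy atoms by element → C:6, F:1, N:2, O:2, S:2.
Total: 13.

13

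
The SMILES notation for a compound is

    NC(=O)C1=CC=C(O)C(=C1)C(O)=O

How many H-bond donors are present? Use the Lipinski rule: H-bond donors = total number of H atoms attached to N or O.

4

Donors: find every N or O and count the H atoms it carries.
  atom 1 (N): bond orders sum to 1 → 2 H
  atom 3 (O): bond orders sum to 2 → 0 H
  atom 8 (O): bond orders sum to 1 → 1 H
  atom 12 (O): bond orders sum to 1 → 1 H
  atom 13 (O): bond orders sum to 2 → 0 H
Lipinski HBD = 4.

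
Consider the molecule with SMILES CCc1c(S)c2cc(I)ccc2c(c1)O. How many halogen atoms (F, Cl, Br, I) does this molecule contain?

Halogen atoms appear at heavy-atom position 9 (1×I).
Other groups present: 1 hydroxyl, 1 thiol.
Halogen count: 1.

1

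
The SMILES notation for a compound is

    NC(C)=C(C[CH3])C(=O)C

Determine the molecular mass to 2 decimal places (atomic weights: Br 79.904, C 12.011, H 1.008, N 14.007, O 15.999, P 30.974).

127.19 g/mol

First, the molecular formula is C7H13NO (counting implicit H from valence).
  C: 7 × 12.011 = 84.077
  H: 13 × 1.008 = 13.104
  N: 1 × 14.007 = 14.007
  O: 1 × 15.999 = 15.999
Sum: 7×12.011 + 13×1.008 + 1×14.007 + 1×15.999 = 127.187 → 127.19 g/mol.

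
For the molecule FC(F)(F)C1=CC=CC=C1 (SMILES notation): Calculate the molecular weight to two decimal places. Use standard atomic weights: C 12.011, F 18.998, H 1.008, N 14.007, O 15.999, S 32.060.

First, the molecular formula is C7H5F3 (counting implicit H from valence).
  C: 7 × 12.011 = 84.077
  F: 3 × 18.998 = 56.994
  H: 5 × 1.008 = 5.040
Sum: 7×12.011 + 3×18.998 + 5×1.008 = 146.111 → 146.11 g/mol.

146.11 g/mol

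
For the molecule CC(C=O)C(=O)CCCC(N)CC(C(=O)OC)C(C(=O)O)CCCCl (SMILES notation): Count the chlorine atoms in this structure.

1

Scan the SMILES for Cl atoms (remember two-letter symbols like Cl and Br are single atoms).
Chlorine count: 1.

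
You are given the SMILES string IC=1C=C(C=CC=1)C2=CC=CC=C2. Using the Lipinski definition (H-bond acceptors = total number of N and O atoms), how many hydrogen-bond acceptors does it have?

0

N atoms: 0; O atoms: 0.
Lipinski HBA = 0 + 0 = 0.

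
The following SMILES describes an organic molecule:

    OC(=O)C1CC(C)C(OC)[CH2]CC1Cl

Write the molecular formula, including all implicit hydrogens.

Walk through each heavy atom and fill implicit hydrogens from standard valence (C 4, N 3, O 2, S 2, halogen 1):
  atom 1: O, bond orders sum to 1 (valence 2) → 1 H
  atom 2: C, bond orders sum to 4 (valence 4) → 0 H
  atom 3: O, bond orders sum to 2 (valence 2) → 0 H
  atom 4: C, bond orders sum to 3 (valence 4) → 1 H
  atom 5: C, bond orders sum to 2 (valence 4) → 2 H
  atom 6: C, bond orders sum to 3 (valence 4) → 1 H
  atom 7: C, bond orders sum to 1 (valence 4) → 3 H
  atom 8: C, bond orders sum to 3 (valence 4) → 1 H
  atom 9: O, bond orders sum to 2 (valence 2) → 0 H
  atom 10: C, bond orders sum to 1 (valence 4) → 3 H
  atom 11: C with explicit H count 2
  atom 12: C, bond orders sum to 2 (valence 4) → 2 H
  atom 13: C, bond orders sum to 3 (valence 4) → 1 H
  atom 14: Cl (halogen, monovalent) → 0 H
Totals → C:10, H:17, Cl:1, O:3.

C10H17ClO3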